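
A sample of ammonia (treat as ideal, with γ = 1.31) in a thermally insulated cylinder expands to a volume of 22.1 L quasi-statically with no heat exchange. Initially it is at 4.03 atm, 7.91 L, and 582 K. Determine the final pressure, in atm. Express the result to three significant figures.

P₂ ≈ 1.05 atm

Since PV^γ is constant along a reversible adiabat, P₂ = P₁ (V₁/V₂)^γ.
P₂ = 4.03 × (7.91/22.1)^(1.31) = 1.049 atm.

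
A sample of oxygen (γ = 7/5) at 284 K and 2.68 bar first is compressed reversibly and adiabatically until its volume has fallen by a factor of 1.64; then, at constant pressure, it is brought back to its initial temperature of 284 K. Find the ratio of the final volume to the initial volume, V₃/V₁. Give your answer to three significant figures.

Adiabatic step: V₂/V₁ = 0.6098; T₂ = T₁·1.64^(2/5) = 346.1 K.
Isobaric step: V₃/V₂ = T₃/T₂ = 284/346.1.
V₃/V₁ = (V₂/V₁)(V₃/V₂) = 0.6098 × (284/346.1) = 0.5003.

V₃/V₁ ≈ 0.500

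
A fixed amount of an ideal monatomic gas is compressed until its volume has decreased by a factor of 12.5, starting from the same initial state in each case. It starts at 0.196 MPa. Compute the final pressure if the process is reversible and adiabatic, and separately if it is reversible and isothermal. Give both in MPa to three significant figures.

For a monatomic ideal gas γ = 5/3.
Isothermal: P₂ = P₁(V₁/V₂) = 0.196×12.5 = 2.45 MPa.
Adiabatic: P₂ = P₁(V₁/V₂)^γ = 0.196×12.5^(5/3) = 13.2 MPa.

adiabatic: 13.2 MPa; isothermal: 2.45 MPa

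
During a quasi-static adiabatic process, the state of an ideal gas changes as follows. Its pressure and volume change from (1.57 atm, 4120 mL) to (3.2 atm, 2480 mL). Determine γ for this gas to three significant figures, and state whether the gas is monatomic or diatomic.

γ ≈ 1.40; diatomic

PV^γ = const ⇒ γ = ln(P₂/P₁) / ln(V₁/V₂).
γ = ln(3.2/1.57) / ln(4120/2480) = 1.403.
γ ≈ 1.40 is close to 7/5, so the gas is diatomic.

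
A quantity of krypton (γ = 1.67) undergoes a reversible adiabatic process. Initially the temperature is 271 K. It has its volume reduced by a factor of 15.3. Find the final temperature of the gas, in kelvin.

T₂ ≈ 1690 K

For a reversible adiabat TV^(γ−1) is constant, so T₂ = T₁ (V₁/V₂)^(γ−1).
T₂ = 271 × 15.3^(0.67) = 1685 K.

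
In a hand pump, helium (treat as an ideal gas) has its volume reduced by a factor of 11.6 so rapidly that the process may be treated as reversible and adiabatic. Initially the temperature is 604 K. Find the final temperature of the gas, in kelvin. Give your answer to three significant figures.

T₂ ≈ 3100 K

For a reversible adiabat TV^(γ−1) is constant, so T₂ = T₁ (V₁/V₂)^(γ−1).
For a monatomic ideal gas γ = 5/3, so γ−1 = 2/3.
T₂ = 604 × 11.6^(2/3) = 3095 K.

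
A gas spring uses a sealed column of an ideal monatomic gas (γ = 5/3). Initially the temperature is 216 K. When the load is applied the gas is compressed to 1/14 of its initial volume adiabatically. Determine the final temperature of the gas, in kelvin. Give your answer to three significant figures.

T₂ ≈ 1250 K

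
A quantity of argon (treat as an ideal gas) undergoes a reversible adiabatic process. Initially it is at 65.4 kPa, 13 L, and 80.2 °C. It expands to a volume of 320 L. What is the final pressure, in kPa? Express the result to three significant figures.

Since PV^γ is constant along a reversible adiabat, P₂ = P₁ (V₁/V₂)^γ.
γ = 5/3 for a monatomic ideal gas.
P₂ = 65.4 × (13/320)^(5/3) = 0.314 kPa.

P₂ ≈ 0.314 kPa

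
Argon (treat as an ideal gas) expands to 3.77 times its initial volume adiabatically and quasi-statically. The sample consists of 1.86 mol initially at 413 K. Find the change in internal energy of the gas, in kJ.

Adiabatic: T₁V₁^(γ−1) = T₂V₂^(γ−1) ⇒ T₂ = T₁ (V₁/V₂)^(γ−1).
γ = 5/3 for a monatomic ideal gas, so γ−1 = 2/3.
T₂ = 413 × (1/3.77)^(2/3) = 170.5 K.
Q = 0, so ΔU = W_on_gas = nCᵥΔT with Cᵥ = R/(γ−1) = 12.47 J/(mol·K).
ΔU = 1.86 × 12.47 × (170.5 − 413) = -5625 J.

ΔU ≈ -5.63 kJ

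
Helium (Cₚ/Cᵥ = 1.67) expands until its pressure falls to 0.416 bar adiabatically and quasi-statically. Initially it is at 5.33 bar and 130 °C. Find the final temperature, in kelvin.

Adiabatic: T₂/T₁ = (P₂/P₁)^((γ−1)/γ).
T₁ = 130 °C = 403.1 K.
T₂ = 403.1 × (0.416/5.33)^(0.401) = 144.9 K.

T₂ ≈ 145 K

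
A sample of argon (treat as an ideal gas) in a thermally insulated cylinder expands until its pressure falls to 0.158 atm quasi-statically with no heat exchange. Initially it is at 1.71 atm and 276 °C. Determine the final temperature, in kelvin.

Adiabatic: T₂/T₁ = (P₂/P₁)^((γ−1)/γ).
For a monatomic ideal gas γ = 5/3, so (γ−1)/γ = 2/5.
T₁ = 276 °C = 549.1 K.
T₂ = 549.1 × (0.158/1.71)^(2/5) = 211.8 K.

T₂ ≈ 212 K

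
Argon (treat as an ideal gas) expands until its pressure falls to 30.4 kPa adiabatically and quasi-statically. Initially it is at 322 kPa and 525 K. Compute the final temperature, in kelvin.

Along an adiabat T P^((1−γ)/γ) is constant, so T₂ = T₁ (P₂/P₁)^((γ−1)/γ).
For a monatomic ideal gas γ = 5/3, so (γ−1)/γ = 2/5.
T₂ = 525 × (30.4/322)^(2/5) = 204.3 K.

T₂ ≈ 204 K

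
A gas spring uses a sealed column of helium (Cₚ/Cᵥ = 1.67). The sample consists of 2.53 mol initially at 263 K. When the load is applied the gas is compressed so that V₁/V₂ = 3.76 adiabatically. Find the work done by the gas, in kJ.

Adiabatic: T₁V₁^(γ−1) = T₂V₂^(γ−1) ⇒ T₂ = T₁ (V₁/V₂)^(γ−1).
T₂ = 263 × 3.76^(0.67) = 638.8 K.
Q = 0, so ΔU = W_on_gas = nCᵥΔT with Cᵥ = R/(γ−1) = 12.41 J/(mol·K).
ΔU = 2.53 × 12.41 × (638.8 − 263) = 11800 J.
Work done by the gas = −ΔU = -11800 J.

W ≈ -11.8 kJ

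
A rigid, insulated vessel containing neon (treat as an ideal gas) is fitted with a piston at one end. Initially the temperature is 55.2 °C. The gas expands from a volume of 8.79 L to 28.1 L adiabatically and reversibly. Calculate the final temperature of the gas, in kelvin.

For a reversible adiabat TV^(γ−1) is constant, so T₂ = T₁ (V₁/V₂)^(γ−1).
For a monatomic ideal gas γ = 5/3, so γ−1 = 2/3.
T₁ = 55.2 °C = 328.3 K.
T₂ = 328.3 × (8.79/28.1)^(2/3) = 151.3 K.

T₂ ≈ 151 K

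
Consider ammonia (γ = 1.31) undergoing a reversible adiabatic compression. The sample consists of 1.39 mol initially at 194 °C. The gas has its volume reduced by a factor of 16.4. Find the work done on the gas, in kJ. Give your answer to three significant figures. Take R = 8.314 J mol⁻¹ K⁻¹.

W ≈ 24.0 kJ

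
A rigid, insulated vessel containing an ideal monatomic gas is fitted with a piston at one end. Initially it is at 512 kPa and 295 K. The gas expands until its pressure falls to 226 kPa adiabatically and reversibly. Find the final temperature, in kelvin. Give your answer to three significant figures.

Adiabatic: T₂/T₁ = (P₂/P₁)^((γ−1)/γ).
For a monatomic ideal gas γ = 5/3, so (γ−1)/γ = 2/5.
T₂ = 295 × (226/512)^(2/5) = 212.7 K.

T₂ ≈ 213 K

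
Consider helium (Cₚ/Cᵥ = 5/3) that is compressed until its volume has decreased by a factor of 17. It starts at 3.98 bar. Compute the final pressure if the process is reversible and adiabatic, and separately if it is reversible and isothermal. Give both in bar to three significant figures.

Isothermal: P₂ = P₁(V₁/V₂) = 3.98×17 = 67.66 bar.
Adiabatic: P₂ = P₁(V₁/V₂)^γ = 3.98×17^(5/3) = 447.3 bar.

adiabatic: 447 bar; isothermal: 67.7 bar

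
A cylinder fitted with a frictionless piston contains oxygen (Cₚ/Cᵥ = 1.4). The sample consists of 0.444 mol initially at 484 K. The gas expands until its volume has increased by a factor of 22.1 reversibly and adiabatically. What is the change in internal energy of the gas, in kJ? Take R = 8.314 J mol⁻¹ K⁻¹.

For a reversible adiabat TV^(γ−1) is constant, so T₂ = T₁ (V₁/V₂)^(γ−1).
T₂ = 484 × (1/22.1)^(0.4) = 140.3 K.
Q = 0, so ΔU = W_on_gas = nCᵥΔT with Cᵥ = R/(γ−1) = 20.79 J/(mol·K).
ΔU = 0.444 × 20.79 × (140.3 − 484) = -3172 J.

ΔU ≈ -3.17 kJ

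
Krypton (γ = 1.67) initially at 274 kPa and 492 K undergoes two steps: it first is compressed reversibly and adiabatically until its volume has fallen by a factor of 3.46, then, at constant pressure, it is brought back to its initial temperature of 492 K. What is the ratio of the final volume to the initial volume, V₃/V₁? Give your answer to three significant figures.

Adiabatic step: V₂/V₁ = 0.289; T₂ = T₁·3.46^(0.67) = 1130 K.
Isobaric step: V₃/V₂ = T₃/T₂ = 492/1130.
V₃/V₁ = (V₂/V₁)(V₃/V₂) = 0.289 × (492/1130) = 0.1258.

V₃/V₁ ≈ 0.126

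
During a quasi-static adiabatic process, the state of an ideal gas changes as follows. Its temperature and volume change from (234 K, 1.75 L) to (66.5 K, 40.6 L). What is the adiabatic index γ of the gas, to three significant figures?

TV^(γ−1) = const ⇒ γ − 1 = ln(T₂/T₁) / ln(V₁/V₂).
γ = 1 + ln(66.5/234) / ln(1.75/40.6) = 1.4.

γ ≈ 1.40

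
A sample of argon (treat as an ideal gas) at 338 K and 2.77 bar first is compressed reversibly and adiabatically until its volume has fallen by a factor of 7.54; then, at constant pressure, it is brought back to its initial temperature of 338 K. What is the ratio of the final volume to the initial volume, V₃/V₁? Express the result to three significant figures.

For a monatomic ideal gas γ = 5/3.
Adiabatic step: V₂/V₁ = 0.1326; T₂ = T₁·7.54^(2/3) = 1300 K.
Isobaric step: V₃/V₂ = T₃/T₂ = 338/1300.
V₃/V₁ = (V₂/V₁)(V₃/V₂) = 0.1326 × (338/1300) = 0.03449.

V₃/V₁ ≈ 0.0345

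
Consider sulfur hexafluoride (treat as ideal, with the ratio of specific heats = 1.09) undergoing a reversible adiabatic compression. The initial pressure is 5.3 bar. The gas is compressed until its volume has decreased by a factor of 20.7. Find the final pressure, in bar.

Adiabatic: P₁V₁^γ = P₂V₂^γ ⇒ P₂ = P₁ (V₁/V₂)^γ.
P₂ = 5.3 × 20.7^(1.09) = 144.1 bar.

P₂ ≈ 144 bar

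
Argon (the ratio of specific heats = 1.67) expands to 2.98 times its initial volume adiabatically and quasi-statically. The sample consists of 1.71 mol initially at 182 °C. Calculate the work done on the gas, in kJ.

W ≈ -5.01 kJ

For a reversible adiabat TV^(γ−1) is constant, so T₂ = T₁ (V₁/V₂)^(γ−1).
T₁ = 182 °C = 455.1 K.
T₂ = 455.1 × (1/2.98)^(0.67) = 219 K.
Q = 0, so ΔU = W_on_gas = nCᵥΔT with Cᵥ = R/(γ−1) = 12.41 J/(mol·K).
ΔU = 1.71 × 12.41 × (219 − 455.1) = -5011 J.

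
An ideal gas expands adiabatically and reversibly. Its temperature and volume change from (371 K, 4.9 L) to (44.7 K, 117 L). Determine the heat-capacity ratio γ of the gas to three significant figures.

TV^(γ−1) = const ⇒ γ − 1 = ln(T₂/T₁) / ln(V₁/V₂).
γ = 1 + ln(44.7/371) / ln(4.9/117) = 1.667.

γ ≈ 1.67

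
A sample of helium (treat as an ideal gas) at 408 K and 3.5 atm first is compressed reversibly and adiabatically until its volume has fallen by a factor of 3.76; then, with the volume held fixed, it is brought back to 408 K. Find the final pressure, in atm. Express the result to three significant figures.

P₃ ≈ 13.2 atm

For a monatomic ideal gas γ = 5/3.
Adiabatic step (PV^γ = const): P₂ = 3.5×3.76^(5/3) = 31.82 atm; T₂ = 408×3.76^(2/3) = 986.5 K.
Isochoric: P₃ = P₂(T₃/T₂) = 31.82 × (408/986.5) = 13.16 atm.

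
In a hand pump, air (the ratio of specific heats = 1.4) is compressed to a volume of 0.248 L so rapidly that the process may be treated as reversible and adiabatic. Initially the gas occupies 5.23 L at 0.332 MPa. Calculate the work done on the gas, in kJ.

P₂ = P₁(V₁/V₂)^γ = 0.332×(5.23/0.248)^(1.4) = 23.7 MPa.
For a reversible adiabat, W_by_gas = (P₁V₁ − P₂V₂)/(γ−1).
W_by = (332000×0.00523 − 2.37×10^7×0.000248) / (0.4) = -10360 J.
W_on_gas = −W_by = 10360 J.

W ≈ 10.4 kJ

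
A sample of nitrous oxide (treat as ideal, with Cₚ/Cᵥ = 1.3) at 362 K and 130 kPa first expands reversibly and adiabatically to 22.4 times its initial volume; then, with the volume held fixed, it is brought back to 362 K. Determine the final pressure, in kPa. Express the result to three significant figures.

Adiabatic step (PV^γ = const): P₂ = 130×(1/22.4)^(1.3) = 2.284 kPa; T₂ = 362×(1/22.4)^(0.3) = 142.4 K.
Isochoric: P₃ = P₂(T₃/T₂) = 2.284 × (362/142.4) = 5.804 kPa.

P₃ ≈ 5.80 kPa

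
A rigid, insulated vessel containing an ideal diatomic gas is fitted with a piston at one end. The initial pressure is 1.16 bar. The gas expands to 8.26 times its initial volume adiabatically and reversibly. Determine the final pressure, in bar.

Adiabatic: P₁V₁^γ = P₂V₂^γ ⇒ P₂ = P₁ (V₁/V₂)^γ.
For a diatomic ideal gas γ = 7/5.
P₂ = 1.16 × (1/8.26)^(7/5) = 0.06035 bar.

P₂ ≈ 0.0604 bar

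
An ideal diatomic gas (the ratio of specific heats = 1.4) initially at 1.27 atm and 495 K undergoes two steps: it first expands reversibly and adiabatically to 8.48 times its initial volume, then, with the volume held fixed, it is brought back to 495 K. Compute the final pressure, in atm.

P₃ ≈ 0.150 atm

Adiabatic step (PV^γ = const): P₂ = 1.27×(1/8.48)^(1.4) = 0.06369 atm; T₂ = 495×(1/8.48)^(0.4) = 210.5 K.
Isochoric: P₃ = P₂(T₃/T₂) = 0.06369 × (495/210.5) = 0.1498 atm.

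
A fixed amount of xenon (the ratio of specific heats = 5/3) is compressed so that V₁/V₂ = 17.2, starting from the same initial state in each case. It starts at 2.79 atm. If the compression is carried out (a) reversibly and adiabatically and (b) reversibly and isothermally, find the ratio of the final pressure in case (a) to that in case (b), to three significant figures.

P_adiabatic / P_isothermal ≈ 6.66

Isothermal: P_b = P₁(V₁/V₂) = 2.79×17.2.
Adiabatic: P_a = P₁(V₁/V₂)^γ = 2.79×17.2^(5/3).
P_a/P_b = (V₁/V₂)^(γ−1) = 17.2^(2/3) = 6.663.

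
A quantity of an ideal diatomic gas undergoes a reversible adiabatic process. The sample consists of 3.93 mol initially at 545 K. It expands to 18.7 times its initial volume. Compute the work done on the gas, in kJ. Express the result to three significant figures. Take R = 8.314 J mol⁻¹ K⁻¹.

W ≈ -30.7 kJ

Adiabatic: T₁V₁^(γ−1) = T₂V₂^(γ−1) ⇒ T₂ = T₁ (V₁/V₂)^(γ−1).
γ = 7/5 for a diatomic ideal gas, so γ−1 = 2/5.
T₂ = 545 × (1/18.7)^(2/5) = 168.9 K.
Q = 0, so ΔU = W_on_gas = nCᵥΔT with Cᵥ = R/(γ−1) = 20.79 J/(mol·K).
ΔU = 3.93 × 20.79 × (168.9 − 545) = -30720 J.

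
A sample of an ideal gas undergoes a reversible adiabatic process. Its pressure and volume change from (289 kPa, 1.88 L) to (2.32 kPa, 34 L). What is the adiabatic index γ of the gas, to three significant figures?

PV^γ = const ⇒ γ = ln(P₂/P₁) / ln(V₁/V₂).
γ = ln(2.32/289) / ln(1.88/34) = 1.667.

γ ≈ 1.67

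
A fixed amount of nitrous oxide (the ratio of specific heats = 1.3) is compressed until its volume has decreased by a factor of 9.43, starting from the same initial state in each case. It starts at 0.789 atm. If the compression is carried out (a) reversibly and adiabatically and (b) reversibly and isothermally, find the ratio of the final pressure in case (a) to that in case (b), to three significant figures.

Isothermal: P_b = P₁(V₁/V₂) = 0.789×9.43.
Adiabatic: P_a = P₁(V₁/V₂)^γ = 0.789×9.43^(1.3).
P_a/P_b = (V₁/V₂)^(γ−1) = 9.43^(0.3) = 1.96.

P_adiabatic / P_isothermal ≈ 1.96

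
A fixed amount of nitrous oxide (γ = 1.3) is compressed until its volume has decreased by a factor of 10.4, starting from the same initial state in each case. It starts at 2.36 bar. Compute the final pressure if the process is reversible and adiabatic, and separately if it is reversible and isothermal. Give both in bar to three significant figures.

Isothermal: P₂ = P₁(V₁/V₂) = 2.36×10.4 = 24.54 bar.
Adiabatic: P₂ = P₁(V₁/V₂)^γ = 2.36×10.4^(1.3) = 49.55 bar.

adiabatic: 49.6 bar; isothermal: 24.5 bar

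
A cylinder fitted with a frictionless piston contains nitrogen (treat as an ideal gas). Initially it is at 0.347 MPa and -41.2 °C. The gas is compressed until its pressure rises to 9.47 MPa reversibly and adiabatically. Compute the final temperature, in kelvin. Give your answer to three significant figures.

T₂ ≈ 597 K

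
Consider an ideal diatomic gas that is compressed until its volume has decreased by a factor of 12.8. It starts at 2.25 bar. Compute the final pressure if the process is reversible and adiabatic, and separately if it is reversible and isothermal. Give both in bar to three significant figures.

adiabatic: 79.9 bar; isothermal: 28.8 bar

For a diatomic ideal gas γ = 7/5.
Isothermal: P₂ = P₁(V₁/V₂) = 2.25×12.8 = 28.8 bar.
Adiabatic: P₂ = P₁(V₁/V₂)^γ = 2.25×12.8^(7/5) = 79.85 bar.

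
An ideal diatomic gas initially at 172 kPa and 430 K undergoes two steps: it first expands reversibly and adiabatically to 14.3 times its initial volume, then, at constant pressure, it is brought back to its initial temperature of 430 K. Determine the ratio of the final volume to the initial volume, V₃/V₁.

V₃/V₁ ≈ 41.4

For a diatomic ideal gas γ = 7/5.
Adiabatic step: V₂/V₁ = 14.3; T₂ = T₁·(1/14.3)^(2/5) = 148.4 K.
Isobaric step: V₃/V₂ = T₃/T₂ = 430/148.4.
V₃/V₁ = (V₂/V₁)(V₃/V₂) = 14.3 × (430/148.4) = 41.44.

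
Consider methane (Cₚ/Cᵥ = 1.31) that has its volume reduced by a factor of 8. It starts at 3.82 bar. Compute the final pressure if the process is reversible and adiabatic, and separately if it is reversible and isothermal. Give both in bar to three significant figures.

adiabatic: 58.2 bar; isothermal: 30.6 bar

Isothermal: P₂ = P₁(V₁/V₂) = 3.82×8 = 30.56 bar.
Adiabatic: P₂ = P₁(V₁/V₂)^γ = 3.82×8^(1.31) = 58.23 bar.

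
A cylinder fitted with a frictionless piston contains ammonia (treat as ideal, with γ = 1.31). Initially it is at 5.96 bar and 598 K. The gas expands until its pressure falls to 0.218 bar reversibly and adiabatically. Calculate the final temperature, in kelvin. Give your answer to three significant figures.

T₂ ≈ 273 K

Along an adiabat T P^((1−γ)/γ) is constant, so T₂ = T₁ (P₂/P₁)^((γ−1)/γ).
T₂ = 598 × (0.218/5.96)^(0.237) = 273.3 K.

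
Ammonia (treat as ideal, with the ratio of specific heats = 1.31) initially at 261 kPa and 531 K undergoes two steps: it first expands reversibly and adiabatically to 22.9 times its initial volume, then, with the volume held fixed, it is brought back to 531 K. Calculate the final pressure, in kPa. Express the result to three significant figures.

P₃ ≈ 11.4 kPa

Adiabatic step (PV^γ = const): P₂ = 261×(1/22.9)^(1.31) = 4.318 kPa; T₂ = 531×(1/22.9)^(0.31) = 201.2 K.
Isochoric: P₃ = P₂(T₃/T₂) = 4.318 × (531/201.2) = 11.4 kPa.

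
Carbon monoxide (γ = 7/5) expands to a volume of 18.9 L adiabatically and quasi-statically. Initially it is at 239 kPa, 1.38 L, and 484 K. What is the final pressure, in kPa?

Adiabatic: P₁V₁^γ = P₂V₂^γ ⇒ P₂ = P₁ (V₁/V₂)^γ.
P₂ = 239 × (1.38/18.9)^(7/5) = 6.126 kPa.

P₂ ≈ 6.13 kPa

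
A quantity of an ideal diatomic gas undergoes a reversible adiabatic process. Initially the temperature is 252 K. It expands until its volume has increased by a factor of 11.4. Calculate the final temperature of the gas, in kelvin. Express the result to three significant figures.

T₂ ≈ 95.2 K

For a reversible adiabat TV^(γ−1) is constant, so T₂ = T₁ (V₁/V₂)^(γ−1).
For a diatomic ideal gas γ = 7/5, so γ−1 = 2/5.
T₂ = 252 × (1/11.4)^(2/5) = 95.2 K.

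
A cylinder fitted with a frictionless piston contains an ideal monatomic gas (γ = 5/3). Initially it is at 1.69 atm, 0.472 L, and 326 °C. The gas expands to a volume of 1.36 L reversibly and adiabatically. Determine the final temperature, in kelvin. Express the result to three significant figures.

T₂ ≈ 296 K

For a reversible adiabat TV^(γ−1) is constant, so T₂ = T₁ (V₁/V₂)^(γ−1).
T₁ = 326 °C = 599.1 K.
T₂ = 599.1 × (0.472/1.36)^(2/3) = 295.9 K.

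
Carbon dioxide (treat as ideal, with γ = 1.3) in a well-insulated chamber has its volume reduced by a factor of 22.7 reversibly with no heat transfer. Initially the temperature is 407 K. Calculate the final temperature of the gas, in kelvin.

For a reversible adiabat TV^(γ−1) is constant, so T₂ = T₁ (V₁/V₂)^(γ−1).
T₂ = 407 × 22.7^(0.3) = 1038 K.

T₂ ≈ 1040 K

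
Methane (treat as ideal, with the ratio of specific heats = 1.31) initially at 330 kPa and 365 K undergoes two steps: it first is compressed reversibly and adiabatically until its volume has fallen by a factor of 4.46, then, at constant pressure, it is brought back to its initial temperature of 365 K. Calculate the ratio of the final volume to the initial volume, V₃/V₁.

V₃/V₁ ≈ 0.141

Adiabatic step: V₂/V₁ = 0.2242; T₂ = T₁·4.46^(0.31) = 580.2 K.
Isobaric step: V₃/V₂ = T₃/T₂ = 365/580.2.
V₃/V₁ = (V₂/V₁)(V₃/V₂) = 0.2242 × (365/580.2) = 0.141.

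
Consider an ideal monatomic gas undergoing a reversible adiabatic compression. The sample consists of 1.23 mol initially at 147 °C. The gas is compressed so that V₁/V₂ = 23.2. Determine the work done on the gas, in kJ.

W ≈ 46.0 kJ

Adiabatic: T₁V₁^(γ−1) = T₂V₂^(γ−1) ⇒ T₂ = T₁ (V₁/V₂)^(γ−1).
γ = 5/3 for a monatomic ideal gas, so γ−1 = 2/3.
T₁ = 147 °C = 420.1 K.
T₂ = 420.1 × 23.2^(2/3) = 3418 K.
Q = 0, so ΔU = W_on_gas = nCᵥΔT with Cᵥ = R/(γ−1) = 12.47 J/(mol·K).
ΔU = 1.23 × 12.47 × (3418 − 420.1) = 45980 J.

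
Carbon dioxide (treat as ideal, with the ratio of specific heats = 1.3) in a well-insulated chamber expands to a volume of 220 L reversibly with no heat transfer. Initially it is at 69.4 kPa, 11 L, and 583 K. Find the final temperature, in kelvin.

T₂ ≈ 237 K

For a reversible adiabat TV^(γ−1) is constant, so T₂ = T₁ (V₁/V₂)^(γ−1).
T₂ = 583 × (11/220)^(0.3) = 237.3 K.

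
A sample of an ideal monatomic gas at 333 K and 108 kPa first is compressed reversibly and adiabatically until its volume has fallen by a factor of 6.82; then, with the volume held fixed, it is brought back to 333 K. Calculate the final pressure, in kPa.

P₃ ≈ 737 kPa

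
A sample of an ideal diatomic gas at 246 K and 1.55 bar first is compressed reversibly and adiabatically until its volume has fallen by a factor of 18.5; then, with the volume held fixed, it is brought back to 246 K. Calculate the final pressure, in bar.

P₃ ≈ 28.7 bar

For a diatomic ideal gas γ = 7/5.
Adiabatic step (PV^γ = const): P₂ = 1.55×18.5^(7/5) = 92.12 bar; T₂ = 246×18.5^(2/5) = 790.3 K.
Isochoric: P₃ = P₂(T₃/T₂) = 92.12 × (246/790.3) = 28.68 bar.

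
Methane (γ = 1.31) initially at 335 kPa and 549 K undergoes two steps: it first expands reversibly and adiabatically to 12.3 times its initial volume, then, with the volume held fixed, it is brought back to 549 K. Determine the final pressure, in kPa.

P₃ ≈ 27.2 kPa

Adiabatic step (PV^γ = const): P₂ = 335×(1/12.3)^(1.31) = 12.51 kPa; T₂ = 549×(1/12.3)^(0.31) = 252.2 K.
Isochoric: P₃ = P₂(T₃/T₂) = 12.51 × (549/252.2) = 27.24 kPa.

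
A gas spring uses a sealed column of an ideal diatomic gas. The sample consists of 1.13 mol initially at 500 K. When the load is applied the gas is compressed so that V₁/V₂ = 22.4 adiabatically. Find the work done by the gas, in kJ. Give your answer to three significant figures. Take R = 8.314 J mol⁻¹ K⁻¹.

W ≈ -29.0 kJ

Adiabatic: T₁V₁^(γ−1) = T₂V₂^(γ−1) ⇒ T₂ = T₁ (V₁/V₂)^(γ−1).
γ = 7/5 for a diatomic ideal gas, so γ−1 = 2/5.
T₂ = 500 × 22.4^(2/5) = 1734 K.
Q = 0, so ΔU = W_on_gas = nCᵥΔT with Cᵥ = R/(γ−1) = 20.79 J/(mol·K).
ΔU = 1.13 × 20.79 × (1734 − 500) = 28980 J.
Work done by the gas = −ΔU = -28980 J.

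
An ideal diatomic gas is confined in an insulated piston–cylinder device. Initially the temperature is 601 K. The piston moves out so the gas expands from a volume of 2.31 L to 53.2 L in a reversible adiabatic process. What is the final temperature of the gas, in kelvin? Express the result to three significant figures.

Adiabatic: T₁V₁^(γ−1) = T₂V₂^(γ−1) ⇒ T₂ = T₁ (V₁/V₂)^(γ−1).
For a diatomic ideal gas γ = 7/5, so γ−1 = 2/5.
T₂ = 601 × (2.31/53.2)^(2/5) = 171.4 K.

T₂ ≈ 171 K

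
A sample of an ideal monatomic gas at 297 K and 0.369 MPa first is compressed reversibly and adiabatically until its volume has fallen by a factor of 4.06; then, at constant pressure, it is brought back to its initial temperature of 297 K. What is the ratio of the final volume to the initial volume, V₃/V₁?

For a monatomic ideal gas γ = 5/3.
Adiabatic step: V₂/V₁ = 0.2463; T₂ = T₁·4.06^(2/3) = 755.9 K.
Isobaric step: V₃/V₂ = T₃/T₂ = 297/755.9.
V₃/V₁ = (V₂/V₁)(V₃/V₂) = 0.2463 × (297/755.9) = 0.09678.

V₃/V₁ ≈ 0.0968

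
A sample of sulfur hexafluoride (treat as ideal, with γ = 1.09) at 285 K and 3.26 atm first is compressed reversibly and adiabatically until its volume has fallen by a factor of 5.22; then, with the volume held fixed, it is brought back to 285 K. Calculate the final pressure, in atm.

Adiabatic step (PV^γ = const): P₂ = 3.26×5.22^(1.09) = 19.75 atm; T₂ = 285×5.22^(0.09) = 330.7 K.
Isochoric: P₃ = P₂(T₃/T₂) = 19.75 × (285/330.7) = 17.02 atm.

P₃ ≈ 17.0 atm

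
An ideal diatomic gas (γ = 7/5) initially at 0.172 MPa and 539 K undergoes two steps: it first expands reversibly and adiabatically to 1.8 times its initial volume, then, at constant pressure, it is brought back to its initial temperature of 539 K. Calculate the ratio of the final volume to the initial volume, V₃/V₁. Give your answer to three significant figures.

Adiabatic step: V₂/V₁ = 1.8; T₂ = T₁·(1/1.8)^(2/5) = 426.1 K.
Isobaric step: V₃/V₂ = T₃/T₂ = 539/426.1.
V₃/V₁ = (V₂/V₁)(V₃/V₂) = 1.8 × (539/426.1) = 2.277.

V₃/V₁ ≈ 2.28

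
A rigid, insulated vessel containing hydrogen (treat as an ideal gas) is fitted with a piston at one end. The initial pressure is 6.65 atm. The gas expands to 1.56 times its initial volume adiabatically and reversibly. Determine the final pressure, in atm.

P₂ ≈ 3.57 atm

Adiabatic: P₁V₁^γ = P₂V₂^γ ⇒ P₂ = P₁ (V₁/V₂)^γ.
For a diatomic ideal gas γ = 7/5.
P₂ = 6.65 × (1/1.56)^(7/5) = 3.568 atm.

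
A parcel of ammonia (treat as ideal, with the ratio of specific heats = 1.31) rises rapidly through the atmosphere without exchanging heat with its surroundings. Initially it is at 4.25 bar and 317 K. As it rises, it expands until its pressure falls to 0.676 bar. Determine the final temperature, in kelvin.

Adiabatic: T₂/T₁ = (P₂/P₁)^((γ−1)/γ).
T₂ = 317 × (0.676/4.25)^(0.237) = 205.2 K.

T₂ ≈ 205 K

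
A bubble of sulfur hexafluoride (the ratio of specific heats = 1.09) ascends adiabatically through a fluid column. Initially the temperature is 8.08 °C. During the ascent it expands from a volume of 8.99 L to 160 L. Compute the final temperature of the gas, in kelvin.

T₂ ≈ 217 K

Adiabatic: T₁V₁^(γ−1) = T₂V₂^(γ−1) ⇒ T₂ = T₁ (V₁/V₂)^(γ−1).
T₁ = 8.08 °C = 281.2 K.
T₂ = 281.2 × (8.99/160)^(0.09) = 217 K.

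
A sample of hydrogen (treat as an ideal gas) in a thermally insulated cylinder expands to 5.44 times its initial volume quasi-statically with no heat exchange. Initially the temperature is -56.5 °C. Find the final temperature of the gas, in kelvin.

Adiabatic: T₁V₁^(γ−1) = T₂V₂^(γ−1) ⇒ T₂ = T₁ (V₁/V₂)^(γ−1).
For a diatomic ideal gas γ = 7/5, so γ−1 = 2/5.
T₁ = -56.5 °C = 216.6 K.
T₂ = 216.6 × (1/5.44)^(2/5) = 110 K.

T₂ ≈ 110 K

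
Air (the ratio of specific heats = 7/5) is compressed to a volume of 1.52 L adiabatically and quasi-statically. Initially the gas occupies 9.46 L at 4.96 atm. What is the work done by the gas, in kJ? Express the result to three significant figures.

P₂ = P₁(V₁/V₂)^γ = 4.96×(9.46/1.52)^(7/5) = 64.14 atm.
For a reversible adiabat, W_by_gas = (P₁V₁ − P₂V₂)/(γ−1).
W_by = (502600×0.00946 − 6.499×10^6×0.00152) / (2/5) = -12810 J.

W ≈ -12.8 kJ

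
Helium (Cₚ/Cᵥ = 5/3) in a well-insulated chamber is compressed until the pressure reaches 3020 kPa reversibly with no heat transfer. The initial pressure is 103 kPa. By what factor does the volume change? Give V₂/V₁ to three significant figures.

V₂/V₁ ≈ 0.132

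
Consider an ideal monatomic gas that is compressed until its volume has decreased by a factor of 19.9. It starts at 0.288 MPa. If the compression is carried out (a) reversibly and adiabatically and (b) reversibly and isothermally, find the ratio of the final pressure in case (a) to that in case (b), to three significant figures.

For a monatomic ideal gas γ = 5/3.
Isothermal: P_b = P₁(V₁/V₂) = 0.288×19.9.
Adiabatic: P_a = P₁(V₁/V₂)^γ = 0.288×19.9^(5/3).
P_a/P_b = (V₁/V₂)^(γ−1) = 19.9^(2/3) = 7.343.

P_adiabatic / P_isothermal ≈ 7.34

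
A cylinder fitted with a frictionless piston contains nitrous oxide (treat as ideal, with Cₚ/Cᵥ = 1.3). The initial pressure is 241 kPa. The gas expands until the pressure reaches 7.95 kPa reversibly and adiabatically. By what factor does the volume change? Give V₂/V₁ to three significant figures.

V₂/V₁ ≈ 13.8

From PV^γ = const, V₂/V₁ = (P₁/P₂)^(1/γ).
V₂/V₁ = (241/7.95)^(0.769) = 13.8.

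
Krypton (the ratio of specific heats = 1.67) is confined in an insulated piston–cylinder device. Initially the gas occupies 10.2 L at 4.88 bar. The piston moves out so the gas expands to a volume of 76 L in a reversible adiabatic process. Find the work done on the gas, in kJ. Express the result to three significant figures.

P₂ = P₁(V₁/V₂)^γ = 4.88×(10.2/76)^(1.67) = 0.1705 bar.
For a reversible adiabat, W_by_gas = (P₁V₁ − P₂V₂)/(γ−1).
W_by = (488000×0.0102 − 17050×0.076) / (0.67) = 5495 J.
W_on_gas = −W_by = -5495 J.

W ≈ -5.49 kJ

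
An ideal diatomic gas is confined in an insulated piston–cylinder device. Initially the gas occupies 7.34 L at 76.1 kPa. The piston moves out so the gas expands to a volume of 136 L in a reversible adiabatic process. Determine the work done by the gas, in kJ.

W ≈ 0.962 kJ

γ = 7/5 for a diatomic ideal gas.
P₂ = P₁(V₁/V₂)^γ = 76.1×(7.34/136)^(7/5) = 1.278 kPa.
For a reversible adiabat, W_by_gas = (P₁V₁ − P₂V₂)/(γ−1).
W_by = (76100×0.00734 − 1278×0.136) / (2/5) = 962 J.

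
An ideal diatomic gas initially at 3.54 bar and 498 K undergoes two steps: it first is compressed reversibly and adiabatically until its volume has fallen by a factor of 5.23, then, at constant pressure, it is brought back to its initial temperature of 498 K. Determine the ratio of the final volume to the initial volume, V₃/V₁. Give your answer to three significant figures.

V₃/V₁ ≈ 0.0987

For a diatomic ideal gas γ = 7/5.
Adiabatic step: V₂/V₁ = 0.1912; T₂ = T₁·5.23^(2/5) = 965.2 K.
Isobaric step: V₃/V₂ = T₃/T₂ = 498/965.2.
V₃/V₁ = (V₂/V₁)(V₃/V₂) = 0.1912 × (498/965.2) = 0.09865.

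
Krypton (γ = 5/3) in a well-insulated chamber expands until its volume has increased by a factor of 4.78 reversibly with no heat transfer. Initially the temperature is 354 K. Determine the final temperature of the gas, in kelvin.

T₂ ≈ 125 K

For a reversible adiabat TV^(γ−1) is constant, so T₂ = T₁ (V₁/V₂)^(γ−1).
T₂ = 354 × (1/4.78)^(2/3) = 124.8 K.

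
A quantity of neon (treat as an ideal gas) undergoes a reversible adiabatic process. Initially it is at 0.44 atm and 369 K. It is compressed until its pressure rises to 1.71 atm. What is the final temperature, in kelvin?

Adiabatic: T₂/T₁ = (P₂/P₁)^((γ−1)/γ).
For a monatomic ideal gas γ = 5/3, so (γ−1)/γ = 2/5.
T₂ = 369 × (1.71/0.44)^(2/5) = 635.1 K.

T₂ ≈ 635 K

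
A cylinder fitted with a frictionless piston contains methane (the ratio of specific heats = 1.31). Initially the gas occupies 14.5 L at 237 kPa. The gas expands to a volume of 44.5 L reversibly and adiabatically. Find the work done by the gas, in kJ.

P₂ = P₁(V₁/V₂)^γ = 237×(14.5/44.5)^(1.31) = 54.55 kPa.
For a reversible adiabat, W_by_gas = (P₁V₁ − P₂V₂)/(γ−1).
W_by = (237000×0.0145 − 54550×0.0445) / (0.31) = 3255 J.

W ≈ 3.26 kJ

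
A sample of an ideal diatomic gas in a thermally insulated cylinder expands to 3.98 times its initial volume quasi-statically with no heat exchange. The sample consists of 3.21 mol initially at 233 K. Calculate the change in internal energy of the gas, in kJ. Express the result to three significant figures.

ΔU ≈ -6.60 kJ

For a reversible adiabat TV^(γ−1) is constant, so T₂ = T₁ (V₁/V₂)^(γ−1).
γ = 7/5 for a diatomic ideal gas, so γ−1 = 2/5.
T₂ = 233 × (1/3.98)^(2/5) = 134.1 K.
Q = 0, so ΔU = W_on_gas = nCᵥΔT with Cᵥ = R/(γ−1) = 20.79 J/(mol·K).
ΔU = 3.21 × 20.79 × (134.1 − 233) = -6599 J.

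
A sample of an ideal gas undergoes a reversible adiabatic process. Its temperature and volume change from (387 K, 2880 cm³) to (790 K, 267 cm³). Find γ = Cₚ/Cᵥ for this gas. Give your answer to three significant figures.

TV^(γ−1) = const ⇒ γ − 1 = ln(T₂/T₁) / ln(V₁/V₂).
γ = 1 + ln(790/387) / ln(2880/267) = 1.3.

γ ≈ 1.30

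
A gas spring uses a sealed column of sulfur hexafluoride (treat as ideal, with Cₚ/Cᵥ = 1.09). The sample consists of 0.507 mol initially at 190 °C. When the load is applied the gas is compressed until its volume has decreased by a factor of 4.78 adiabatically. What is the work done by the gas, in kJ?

W ≈ -3.28 kJ

Adiabatic: T₁V₁^(γ−1) = T₂V₂^(γ−1) ⇒ T₂ = T₁ (V₁/V₂)^(γ−1).
T₁ = 190 °C = 463.1 K.
T₂ = 463.1 × 4.78^(0.09) = 533.2 K.
Q = 0, so ΔU = W_on_gas = nCᵥΔT with Cᵥ = R/(γ−1) = 92.38 J/(mol·K).
ΔU = 0.507 × 92.38 × (533.2 − 463.1) = 3280 J.
Work done by the gas = −ΔU = -3280 J.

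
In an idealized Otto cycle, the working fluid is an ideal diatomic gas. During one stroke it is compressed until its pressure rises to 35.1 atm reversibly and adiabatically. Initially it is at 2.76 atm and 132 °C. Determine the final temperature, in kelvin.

Along an adiabat T P^((1−γ)/γ) is constant, so T₂ = T₁ (P₂/P₁)^((γ−1)/γ).
For a diatomic ideal gas γ = 7/5, so (γ−1)/γ = 2/7.
T₁ = 132 °C = 405.1 K.
T₂ = 405.1 × (35.1/2.76)^(2/7) = 837.8 K.

T₂ ≈ 838 K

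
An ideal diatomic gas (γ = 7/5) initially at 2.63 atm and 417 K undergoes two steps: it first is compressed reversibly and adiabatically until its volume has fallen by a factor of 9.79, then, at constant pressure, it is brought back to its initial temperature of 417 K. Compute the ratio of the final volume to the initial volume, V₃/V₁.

Adiabatic step: V₂/V₁ = 0.1021; T₂ = T₁·9.79^(2/5) = 1039 K.
Isobaric step: V₃/V₂ = T₃/T₂ = 417/1039.
V₃/V₁ = (V₂/V₁)(V₃/V₂) = 0.1021 × (417/1039) = 0.04101.

V₃/V₁ ≈ 0.0410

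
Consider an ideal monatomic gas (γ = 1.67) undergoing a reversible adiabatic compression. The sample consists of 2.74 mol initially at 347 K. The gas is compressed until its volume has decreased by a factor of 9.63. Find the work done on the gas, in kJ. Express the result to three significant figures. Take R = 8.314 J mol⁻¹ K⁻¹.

For a reversible adiabat TV^(γ−1) is constant, so T₂ = T₁ (V₁/V₂)^(γ−1).
T₂ = 347 × 9.63^(0.67) = 1583 K.
Q = 0, so ΔU = W_on_gas = nCᵥΔT with Cᵥ = R/(γ−1) = 12.41 J/(mol·K).
ΔU = 2.74 × 12.41 × (1583 − 347) = 42010 J.

W ≈ 42.0 kJ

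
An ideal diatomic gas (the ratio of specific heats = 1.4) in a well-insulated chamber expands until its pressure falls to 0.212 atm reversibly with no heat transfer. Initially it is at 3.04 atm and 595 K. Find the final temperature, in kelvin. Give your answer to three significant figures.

T₂ ≈ 278 K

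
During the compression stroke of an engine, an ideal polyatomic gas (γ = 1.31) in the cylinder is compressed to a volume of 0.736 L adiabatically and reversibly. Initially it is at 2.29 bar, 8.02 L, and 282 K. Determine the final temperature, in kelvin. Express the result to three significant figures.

T₂ ≈ 591 K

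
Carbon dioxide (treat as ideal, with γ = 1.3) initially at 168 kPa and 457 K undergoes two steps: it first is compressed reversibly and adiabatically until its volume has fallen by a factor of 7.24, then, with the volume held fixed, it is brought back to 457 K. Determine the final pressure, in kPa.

P₃ ≈ 1220 kPa

Adiabatic step (PV^γ = const): P₂ = 168×7.24^(1.3) = 2203 kPa; T₂ = 457×7.24^(0.3) = 827.6 K.
Isochoric: P₃ = P₂(T₃/T₂) = 2203 × (457/827.6) = 1216 kPa.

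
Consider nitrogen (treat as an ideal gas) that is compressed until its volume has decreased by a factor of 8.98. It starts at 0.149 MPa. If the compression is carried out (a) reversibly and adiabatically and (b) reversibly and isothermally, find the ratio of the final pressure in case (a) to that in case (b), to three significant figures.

P_adiabatic / P_isothermal ≈ 2.41

For a diatomic ideal gas γ = 7/5.
Isothermal: P_b = P₁(V₁/V₂) = 0.149×8.98.
Adiabatic: P_a = P₁(V₁/V₂)^γ = 0.149×8.98^(7/5).
P_a/P_b = (V₁/V₂)^(γ−1) = 8.98^(2/5) = 2.406.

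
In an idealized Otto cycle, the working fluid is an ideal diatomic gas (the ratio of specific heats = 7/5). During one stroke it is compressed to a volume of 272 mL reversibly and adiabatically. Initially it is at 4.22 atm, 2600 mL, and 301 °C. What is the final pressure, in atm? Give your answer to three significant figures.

Adiabatic: P₁V₁^γ = P₂V₂^γ ⇒ P₂ = P₁ (V₁/V₂)^γ.
P₂ = 4.22 × (2600/272)^(7/5) = 99.51 atm.

P₂ ≈ 99.5 atm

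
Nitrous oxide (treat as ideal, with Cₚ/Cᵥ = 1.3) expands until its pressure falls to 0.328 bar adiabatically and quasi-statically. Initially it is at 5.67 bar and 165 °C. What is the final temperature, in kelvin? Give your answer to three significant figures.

Along an adiabat T P^((1−γ)/γ) is constant, so T₂ = T₁ (P₂/P₁)^((γ−1)/γ).
T₁ = 165 °C = 438.1 K.
T₂ = 438.1 × (0.328/5.67)^(0.231) = 227 K.

T₂ ≈ 227 K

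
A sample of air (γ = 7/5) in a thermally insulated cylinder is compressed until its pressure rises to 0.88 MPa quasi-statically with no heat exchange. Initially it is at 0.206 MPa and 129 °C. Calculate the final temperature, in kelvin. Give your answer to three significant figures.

Along an adiabat T P^((1−γ)/γ) is constant, so T₂ = T₁ (P₂/P₁)^((γ−1)/γ).
T₁ = 129 °C = 402.1 K.
T₂ = 402.1 × (0.88/0.206)^(2/7) = 608.9 K.

T₂ ≈ 609 K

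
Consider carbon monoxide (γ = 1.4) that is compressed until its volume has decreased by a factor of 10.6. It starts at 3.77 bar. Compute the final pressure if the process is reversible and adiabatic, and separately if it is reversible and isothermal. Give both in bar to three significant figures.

adiabatic: 103 bar; isothermal: 40.0 bar

Isothermal: P₂ = P₁(V₁/V₂) = 3.77×10.6 = 39.96 bar.
Adiabatic: P₂ = P₁(V₁/V₂)^γ = 3.77×10.6^(1.4) = 102.7 bar.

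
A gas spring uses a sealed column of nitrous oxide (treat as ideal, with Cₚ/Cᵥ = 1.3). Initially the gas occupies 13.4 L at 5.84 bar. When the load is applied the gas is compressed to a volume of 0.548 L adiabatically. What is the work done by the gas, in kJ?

W ≈ -42.0 kJ

P₂ = P₁(V₁/V₂)^γ = 5.84×(13.4/0.548)^(1.3) = 372.6 bar.
For a reversible adiabat, W_by_gas = (P₁V₁ − P₂V₂)/(γ−1).
W_by = (584000×0.0134 − 3.726×10^7×0.000548) / (0.3) = -41970 J.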